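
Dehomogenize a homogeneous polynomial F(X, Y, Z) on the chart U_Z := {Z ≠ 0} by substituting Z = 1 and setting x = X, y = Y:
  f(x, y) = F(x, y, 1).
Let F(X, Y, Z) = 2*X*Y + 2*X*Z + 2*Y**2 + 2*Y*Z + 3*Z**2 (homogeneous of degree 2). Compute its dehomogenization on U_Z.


f(x, y) = 2*x*y + 2*x + 2*y**2 + 2*y + 3

On U_Z we set Z = 1. Each monomial c·X^i·Y^j·Z^k in F becomes c·x^i·y^j·1^k = c·x^i·y^j.
Substituting Z = 1: F(X, Y, 1) = 2*x*y + 2*x + 2*y**2 + 2*y + 3.
Note: deg(f) ≤ deg(F) = 2; strict inequality happens when F is divisible by Z (lost terms).


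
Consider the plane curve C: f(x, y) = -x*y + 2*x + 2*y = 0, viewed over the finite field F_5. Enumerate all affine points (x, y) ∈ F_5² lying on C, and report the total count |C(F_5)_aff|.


Affine F_5-points: {(0, 0), (1, 3), (3, 1), (4, 4)}; count = 4.

For each of the 25 pairs (x, y) ∈ F_5², evaluate f(x, y) mod 5. Record the zeros.
  x = 0: [0↦0, 1↦2, 2↦4, 3↦1, 4↦3]  zeros at y ∈ {0}
  x = 1: [0↦2, 1↦3, 2↦4, 3↦0, 4↦1]  zeros at y ∈ {3}
  x = 2: [0↦4, 1↦4, 2↦4, 3↦4, 4↦4]  zeros at y ∈ ∅
  x = 3: [0↦1, 1↦0, 2↦4, 3↦3, 4↦2]  zeros at y ∈ {1}
  x = 4: [0↦3, 1↦1, 2↦4, 3↦2, 4↦0]  zeros at y ∈ {4}
Collecting zeros: affine points = {(0, 0), (1, 3), (3, 1), (4, 4)}.
Total count |C(F_5)_aff| = 4.


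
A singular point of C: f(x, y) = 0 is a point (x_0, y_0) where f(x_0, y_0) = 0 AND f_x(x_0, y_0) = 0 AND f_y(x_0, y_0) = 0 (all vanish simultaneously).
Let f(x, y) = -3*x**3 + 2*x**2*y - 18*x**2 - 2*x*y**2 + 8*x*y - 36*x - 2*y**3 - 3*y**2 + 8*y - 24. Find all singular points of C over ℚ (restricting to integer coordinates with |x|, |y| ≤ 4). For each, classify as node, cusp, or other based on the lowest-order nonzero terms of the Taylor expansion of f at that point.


Singular points: {(-2, 0)}; classification: cusp.

Compute partial derivatives:
  f_x = -9*x**2 + 4*x*y - 36*x - 2*y**2 + 8*y - 36.
  f_y = 2*x**2 - 4*x*y + 8*x - 6*y**2 - 6*y + 8.
Scan x_0 ∈ {−4, ..., 4}. For each x_0, f_y(x_0, y) is a polynomial in y; find its integer roots y ∈ {−4, ..., 4}, then test f_x and f at those candidates.
  x = -4: f_y(-4, y) = -6*y**2 + 10*y + 8; no integer root y with |y| ≤ 4.
  x = -3: f_y(-3, y) = -6*y**2 + 6*y + 2; no integer root y with |y| ≤ 4.
  x = -2: f_y(-2, y) = -6*y**2 + 2*y; vanishes at y ∈ {0}. (-2, 0): f_x = 0, f = 0 — SINGULAR.
  x = -1: f_y(-1, y) = -6*y**2 - 2*y + 2; no integer root y with |y| ≤ 4.
  x = 0: f_y(0, y) = -6*y**2 - 6*y + 8; no integer root y with |y| ≤ 4.
  x = 1: f_y(1, y) = -6*y**2 - 10*y + 18; no integer root y with |y| ≤ 4.
  x = 2: f_y(2, y) = -6*y**2 - 14*y + 32; no integer root y with |y| ≤ 4.
  x = 3: f_y(3, y) = -6*y**2 - 18*y + 50; no integer root y with |y| ≤ 4.
  x = 4: f_y(4, y) = -6*y**2 - 22*y + 72; no integer root y with |y| ≤ 4.
Only singular point on the grid: (-2, 0).
Classify: substitute x = -2 + u, y = 0 + v and expand: f = -3*u**3 + 2*u**2*v - 2*u*v**2 - 2*v**3 + v**2.
No constant or linear terms (consistent with a singular point). Quadratic part: v**2. Cubic part: -3*u**3 + 2*u**2*v - 2*u*v**2 - 2*v**3.
The quadratic part v**2 is a perfect square, so there is a single (double) tangent line v = 0, i.e. y = 0. Restricting the cubic part to that line (v = 0) leaves -3*u**3 ≠ 0, so f is not divisible by v and the branch is v² ≈ 3*u**3 to lowest order — this is a cusp.
Classification: cusp.


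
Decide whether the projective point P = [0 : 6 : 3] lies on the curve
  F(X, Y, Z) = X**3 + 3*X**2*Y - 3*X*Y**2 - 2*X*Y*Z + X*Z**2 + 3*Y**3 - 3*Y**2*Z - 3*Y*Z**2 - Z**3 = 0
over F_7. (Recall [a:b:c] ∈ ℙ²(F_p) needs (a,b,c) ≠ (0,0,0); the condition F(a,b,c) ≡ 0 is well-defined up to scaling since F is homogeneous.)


F(0,6,3) ≡ 2 (mod 7); P is NOT on the curve.

Evaluate F(0, 6, 3) term-by-term (mod 7).
  X**3 ↦ 1·0·1·1 = 0
  3*X**2*Y ↦ 3·0·6·1 = 0
  -3*X*Y**2 ↦ -3·0·36·1 = 0
  -2*X*Y*Z ↦ -2·0·6·3 = 0
  X*Z**2 ↦ 1·0·1·9 = 0
  3*Y**3 ↦ 3·1·216·1 = 648
  -3*Y**2*Z ↦ -3·1·36·3 = -324
  -3*Y*Z**2 ↦ -3·1·6·9 = -162
  -Z**3 ↦ -1·1·1·27 = -27
Sum: F(0, 6, 3) = (0) + (0) + (0) + (0) + (0) + (648) + (-324) + (-162) + (-27) = 135.
Reducing mod 7: 135 ≡ 2 (mod 7).
Since F(a, b, c) ≡ 2 ≠ 0 (mod 7), P does NOT lie on the curve.


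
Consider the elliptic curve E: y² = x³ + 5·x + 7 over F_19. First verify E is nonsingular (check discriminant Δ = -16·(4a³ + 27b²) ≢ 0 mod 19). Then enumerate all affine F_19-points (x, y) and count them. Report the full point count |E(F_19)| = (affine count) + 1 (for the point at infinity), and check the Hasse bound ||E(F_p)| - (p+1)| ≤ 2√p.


Affine points = {(0, 8), (0, 11), (2, 5), (2, 14), (3, 7), (3, 12), (5, 9), (5, 10), (6, 5), (6, 14), (7, 9), (7, 10), (11, 5), (11, 14), (12, 3), (12, 16), (14, 3), (14, 16), (18, 1), (18, 18)}; affine count = 20; |E(F_19)| = 21.

Discriminant check: Δ ∝ 4a³ + 27b² = 4·5³ + 27·7² = 4·125 + 27·49 ≡ 18 (mod 19). Nonzero ⇒ E is nonsingular.
For each x ∈ F_19, compute rhs = x³ + 5·x + 7 mod 19, then count y ∈ F_19 with y² ≡ rhs.
  x = 0: rhs = 7, matching y values: 8, 11 (2 points).
  x = 1: rhs = 13, matching y values: none (0 points).
  x = 2: rhs = 6, matching y values: 5, 14 (2 points).
  x = 3: rhs = 11, matching y values: 7, 12 (2 points).
  x = 4: rhs = 15, matching y values: none (0 points).
  x = 5: rhs = 5, matching y values: 9, 10 (2 points).
  x = 6: rhs = 6, matching y values: 5, 14 (2 points).
  x = 7: rhs = 5, matching y values: 9, 10 (2 points).
  x = 8: rhs = 8, matching y values: none (0 points).
  x = 9: rhs = 2, matching y values: none (0 points).
  x = 10: rhs = 12, matching y values: none (0 points).
  x = 11: rhs = 6, matching y values: 5, 14 (2 points).
  x = 12: rhs = 9, matching y values: 3, 16 (2 points).
  x = 13: rhs = 8, matching y values: none (0 points).
  x = 14: rhs = 9, matching y values: 3, 16 (2 points).
  x = 15: rhs = 18, matching y values: none (0 points).
  x = 16: rhs = 3, matching y values: none (0 points).
  x = 17: rhs = 8, matching y values: none (0 points).
  x = 18: rhs = 1, matching y values: 1, 18 (2 points).
Total affine count: 20.
Full point count |E(F_19)| = 20 + 1 = 21.
Hasse bound: |21 − (19+1)| = |1| = 1 ≤ 2√19 ≈ 8.7178 ✓.


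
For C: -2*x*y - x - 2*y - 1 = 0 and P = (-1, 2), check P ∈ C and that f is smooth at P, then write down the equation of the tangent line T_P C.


Tangent line at P: -5*x - 5 = 0.

Step 1: f(-1, 2) = 0, so P lies on C.
Step 2: partial derivatives
  f_x(x, y) = -2*y - 1, f_y(x, y) = -2*x - 2.
  f_x(P) = -5, f_y(P) = 0 (gradient nonzero, so P is smooth).
Step 3: tangent line at P: -5·(x − -1) + 0·(y − 2) = 0.
Expanding: -5*x - 5 = 0.


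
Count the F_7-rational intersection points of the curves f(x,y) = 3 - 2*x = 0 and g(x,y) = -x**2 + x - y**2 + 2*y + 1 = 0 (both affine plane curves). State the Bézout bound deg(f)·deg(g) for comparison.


Common zeros: ∅; count = 0; Bézout bound = 2.

deg(f) = 1, deg(g) = 2, so Bézout bound = 2.
Scan x ∈ F_7. For each x, list the y ∈ F_7 with f(x, y) ≡ 0 and those with g(x, y) ≡ 0 (mod 7); the common zeros in that column are the intersection.
  x = 0: f ≡ 0 at y ∈ ∅; g ≡ 0 at y ∈ {4, 5}; common: ∅.
  x = 1: f ≡ 0 at y ∈ ∅; g ≡ 0 at y ∈ {4, 5}; common: ∅.
  x = 2: f ≡ 0 at y ∈ ∅; g ≡ 0 at y ∈ {1}; common: ∅.
  x = 3: f ≡ 0 at y ∈ ∅; g ≡ 0 at y ∈ ∅; common: ∅.
  x = 4: f ≡ 0 at y ∈ ∅; g ≡ 0 at y ∈ {3, 6}; common: ∅.
  x = 5: f ≡ 0 at y ∈ {0, 1, 2, 3, 4, 5, 6}; g ≡ 0 at y ∈ ∅; common: ∅.
  x = 6: f ≡ 0 at y ∈ ∅; g ≡ 0 at y ∈ {1}; common: ∅.
Collecting: common zeros = ∅, so the count is 0.
Comparison with the Bézout bound: 0 ≤ 2 = deg(f)·deg(g), as expected for curves with no common component (the affine F_7-count falls short of the bound because intersections may lie at infinity, over extension fields, or carry multiplicity).


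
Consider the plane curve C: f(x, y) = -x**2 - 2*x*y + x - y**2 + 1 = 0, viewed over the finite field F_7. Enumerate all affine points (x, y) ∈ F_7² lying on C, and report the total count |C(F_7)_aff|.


Affine F_7-points: {(0, 1), (0, 6), (1, 2), (1, 3), (3, 2), (3, 6), (6, 1)}; count = 7.

For each of the 49 pairs (x, y) ∈ F_7², evaluate f(x, y) mod 7. Record the zeros.
  x = 0: [0↦1, 1↦0, 2↦4, 3↦6, 4↦6, 5↦4, 6↦0]  zeros at y ∈ {1, 6}
  x = 1: [0↦1, 1↦5, 2↦0, 3↦0, 4↦5, 5↦1, 6↦2]  zeros at y ∈ {2, 3}
  x = 2: [0↦6, 1↦1, 2↦1, 3↦6, 4↦2, 5↦3, 6↦2]  zeros at y ∈ ∅
  x = 3: [0↦2, 1↦2, 2↦0, 3↦3, 4↦4, 5↦3, 6↦0]  zeros at y ∈ {2, 6}
  x = 4: [0↦3, 1↦1, 2↦4, 3↦5, 4↦4, 5↦1, 6↦3]  zeros at y ∈ ∅
  x = 5: [0↦2, 1↦5, 2↦6, 3↦5, 4↦2, 5↦4, 6↦4]  zeros at y ∈ ∅
  x = 6: [0↦6, 1↦0, 2↦6, 3↦3, 4↦5, 5↦5, 6↦3]  zeros at y ∈ {1}
Collecting zeros: affine points = {(0, 1), (0, 6), (1, 2), (1, 3), (3, 2), (3, 6), (6, 1)}.
Total count |C(F_7)_aff| = 7.


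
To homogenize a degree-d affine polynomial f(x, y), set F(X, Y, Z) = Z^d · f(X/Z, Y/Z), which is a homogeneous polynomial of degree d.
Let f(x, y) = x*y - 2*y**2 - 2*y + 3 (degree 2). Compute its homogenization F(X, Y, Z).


F(X, Y, Z) = X*Y - 2*Y**2 - 2*Y*Z + 3*Z**2

deg(f) = 2.
Substitute x = X/Z, y = Y/Z into f, then multiply by Z^2.
  monomial 1·x^1·y^1 ↦ 1·X^1·Y^1·Z^0.
  monomial -2·x^0·y^2 ↦ -2·X^0·Y^2·Z^0.
  monomial -2·x^0·y^1 ↦ -2·X^0·Y^1·Z^1.
  monomial 3·x^0·y^0 ↦ 3·X^0·Y^0·Z^2.
Collecting: F(X, Y, Z) = X*Y - 2*Y**2 - 2*Y*Z + 3*Z**2.


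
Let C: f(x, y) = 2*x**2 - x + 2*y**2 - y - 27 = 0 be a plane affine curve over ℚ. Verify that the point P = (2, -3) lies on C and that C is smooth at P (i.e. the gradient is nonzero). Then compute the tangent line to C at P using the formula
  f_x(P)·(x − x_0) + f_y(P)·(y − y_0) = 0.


Tangent line at P: 7*x - 13*y - 53 = 0.

Step 1: f(2, -3) = 0, so P lies on C.
Step 2: partial derivatives
  f_x(x, y) = 4*x - 1, f_y(x, y) = 4*y - 1.
  f_x(P) = 7, f_y(P) = -13 (gradient nonzero, so P is smooth).
Step 3: tangent line at P: 7·(x − 2) + -13·(y − -3) = 0.
Expanding: 7*x - 13*y - 53 = 0.


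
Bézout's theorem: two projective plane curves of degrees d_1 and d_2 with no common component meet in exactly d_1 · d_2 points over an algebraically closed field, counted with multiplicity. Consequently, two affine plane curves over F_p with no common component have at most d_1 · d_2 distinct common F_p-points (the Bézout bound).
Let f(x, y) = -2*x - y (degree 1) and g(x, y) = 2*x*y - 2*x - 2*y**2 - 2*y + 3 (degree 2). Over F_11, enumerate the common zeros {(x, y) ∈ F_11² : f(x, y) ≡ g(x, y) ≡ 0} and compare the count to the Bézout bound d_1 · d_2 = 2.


Common zeros: {(3, 5), (10, 2)}; count = 2; Bézout bound = 2.

deg(f) = 1, deg(g) = 2, so Bézout bound = 2.
Scan x ∈ F_11. For each x, list the y ∈ F_11 with f(x, y) ≡ 0 and those with g(x, y) ≡ 0 (mod 11); the common zeros in that column are the intersection.
  x = 0: f ≡ 0 at y ∈ {0}; g ≡ 0 at y ∈ ∅; common: ∅.
  x = 1: f ≡ 0 at y ∈ {9}; g ≡ 0 at y ∈ ∅; common: ∅.
  x = 2: f ≡ 0 at y ∈ {7}; g ≡ 0 at y ∈ ∅; common: ∅.
  x = 3: f ≡ 0 at y ∈ {5}; g ≡ 0 at y ∈ {5, 8}; common: {5}.
  x = 4: f ≡ 0 at y ∈ {3}; g ≡ 0 at y ∈ ∅; common: ∅.
  x = 5: f ≡ 0 at y ∈ {1}; g ≡ 0 at y ∈ ∅; common: ∅.
  x = 6: f ≡ 0 at y ∈ {10}; g ≡ 0 at y ∈ ∅; common: ∅.
  x = 7: f ≡ 0 at y ∈ {8}; g ≡ 0 at y ∈ {0, 6}; common: ∅.
  x = 8: f ≡ 0 at y ∈ {6}; g ≡ 0 at y ∈ {3, 4}; common: ∅.
  x = 9: f ≡ 0 at y ∈ {4}; g ≡ 0 at y ∈ {9, 10}; common: ∅.
  x = 10: f ≡ 0 at y ∈ {2}; g ≡ 0 at y ∈ {2, 7}; common: {2}.
Collecting: common zeros = {(3, 5), (10, 2)}, so the count is 2.
Comparison with the Bézout bound: 2 ≤ 2 = deg(f)·deg(g), as expected for curves with no common component (the bound is attained).


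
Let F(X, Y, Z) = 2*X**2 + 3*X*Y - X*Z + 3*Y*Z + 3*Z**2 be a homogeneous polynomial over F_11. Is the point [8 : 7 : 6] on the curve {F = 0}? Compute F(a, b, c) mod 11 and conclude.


F(8,7,6) ≡ 9 (mod 11); P is NOT on the curve.

Evaluate F(8, 7, 6) term-by-term (mod 11).
  2*X**2 ↦ 2·64·1·1 = 128
  3*X*Y ↦ 3·8·7·1 = 168
  -X*Z ↦ -1·8·1·6 = -48
  3*Y*Z ↦ 3·1·7·6 = 126
  3*Z**2 ↦ 3·1·1·36 = 108
Sum: F(8, 7, 6) = (128) + (168) + (-48) + (126) + (108) = 482.
Reducing mod 11: 482 ≡ 9 (mod 11).
Since F(a, b, c) ≡ 9 ≠ 0 (mod 11), P does NOT lie on the curve.


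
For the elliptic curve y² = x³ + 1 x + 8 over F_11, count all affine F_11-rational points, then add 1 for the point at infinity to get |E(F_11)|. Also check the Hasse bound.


Affine points = {(3, 4), (3, 7), (8, 0), (9, 3), (9, 8)}; affine count = 5; |E(F_11)| = 6.

Discriminant check: Δ ∝ 4a³ + 27b² = 4·1³ + 27·8² = 4·1 + 27·64 ≡ 5 (mod 11). Nonzero ⇒ E is nonsingular.
For each x ∈ F_11, compute rhs = x³ + 1·x + 8 mod 11, then count y ∈ F_11 with y² ≡ rhs.
  x = 0: rhs = 8, matching y values: none (0 points).
  x = 1: rhs = 10, matching y values: none (0 points).
  x = 2: rhs = 7, matching y values: none (0 points).
  x = 3: rhs = 5, matching y values: 4, 7 (2 points).
  x = 4: rhs = 10, matching y values: none (0 points).
  x = 5: rhs = 6, matching y values: none (0 points).
  x = 6: rhs = 10, matching y values: none (0 points).
  x = 7: rhs = 6, matching y values: none (0 points).
  x = 8: rhs = 0, matching y values: 0 (1 points).
  x = 9: rhs = 9, matching y values: 3, 8 (2 points).
  x = 10: rhs = 6, matching y values: none (0 points).
Total affine count: 5.
Full point count |E(F_11)| = 5 + 1 = 6.
Hasse bound: |6 − (11+1)| = |-6| = 6 ≤ 2√11 ≈ 6.6332 ✓.


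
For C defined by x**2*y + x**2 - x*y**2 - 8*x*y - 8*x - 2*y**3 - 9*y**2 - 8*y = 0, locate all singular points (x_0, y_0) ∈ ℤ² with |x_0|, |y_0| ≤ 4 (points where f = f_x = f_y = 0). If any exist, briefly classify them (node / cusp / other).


Singular points: {(2, -2)}; classification: node.

Compute partial derivatives:
  f_x = 2*x*y + 2*x - y**2 - 8*y - 8.
  f_y = x**2 - 2*x*y - 8*x - 6*y**2 - 18*y - 8.
Scan x_0 ∈ {−4, ..., 4}. For each x_0, f_y(x_0, y) is a polynomial in y; find its integer roots y ∈ {−4, ..., 4}, then test f_x and f at those candidates.
  x = -4: f_y(-4, y) = -6*y**2 - 10*y + 40; no integer root y with |y| ≤ 4.
  x = -3: f_y(-3, y) = -6*y**2 - 12*y + 25; no integer root y with |y| ≤ 4.
  x = -2: f_y(-2, y) = -6*y**2 - 14*y + 12; vanishes at y ∈ {-3}. (-2, -3): f_x = 15 ≠ 0.
  x = -1: f_y(-1, y) = -6*y**2 - 16*y + 1; no integer root y with |y| ≤ 4.
  x = 0: f_y(0, y) = -6*y**2 - 18*y - 8; no integer root y with |y| ≤ 4.
  x = 1: f_y(1, y) = -6*y**2 - 20*y - 15; no integer root y with |y| ≤ 4.
  x = 2: f_y(2, y) = -6*y**2 - 22*y - 20; vanishes at y ∈ {-2}. (2, -2): f_x = 0, f = 0 — SINGULAR.
  x = 3: f_y(3, y) = -6*y**2 - 24*y - 23; no integer root y with |y| ≤ 4.
  x = 4: f_y(4, y) = -6*y**2 - 26*y - 24; vanishes at y ∈ {-3}. (4, -3): f_x = -9 ≠ 0.
Only singular point on the grid: (2, -2).
Classify: substitute x = 2 + u, y = -2 + v and expand: f = u**2*v - u**2 - u*v**2 - 2*v**3 + v**2.
No constant or linear terms (consistent with a singular point). Quadratic part: -u**2 + v**2. Cubic part: u**2*v - u*v**2 - 2*v**3.
The quadratic part v**2 - u**2 = (v − u)(v + u) splits into two distinct linear factors, so there are two distinct tangent lines y − -2 = ±(x − 2) — this is a node (ordinary double point).
Classification: node.


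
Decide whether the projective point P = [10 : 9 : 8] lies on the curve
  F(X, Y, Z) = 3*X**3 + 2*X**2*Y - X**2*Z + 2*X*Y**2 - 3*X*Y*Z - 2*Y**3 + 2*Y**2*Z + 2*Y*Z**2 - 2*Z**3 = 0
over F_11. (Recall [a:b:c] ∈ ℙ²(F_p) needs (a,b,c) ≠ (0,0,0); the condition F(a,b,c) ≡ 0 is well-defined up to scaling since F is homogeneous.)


F(10,9,8) ≡ 5 (mod 11); P is NOT on the curve.

Evaluate F(10, 9, 8) term-by-term (mod 11).
  3*X**3 ↦ 3·1000·1·1 = 3000
  2*X**2*Y ↦ 2·100·9·1 = 1800
  -X**2*Z ↦ -1·100·1·8 = -800
  2*X*Y**2 ↦ 2·10·81·1 = 1620
  -3*X*Y*Z ↦ -3·10·9·8 = -2160
  -2*Y**3 ↦ -2·1·729·1 = -1458
  2*Y**2*Z ↦ 2·1·81·8 = 1296
  2*Y*Z**2 ↦ 2·1·9·64 = 1152
  -2*Z**3 ↦ -2·1·1·512 = -1024
Sum: F(10, 9, 8) = (3000) + (1800) + (-800) + (1620) + (-2160) + (-1458) + (1296) + (1152) + (-1024) = 3426.
Reducing mod 11: 3426 ≡ 5 (mod 11).
Since F(a, b, c) ≡ 5 ≠ 0 (mod 11), P does NOT lie on the curve.


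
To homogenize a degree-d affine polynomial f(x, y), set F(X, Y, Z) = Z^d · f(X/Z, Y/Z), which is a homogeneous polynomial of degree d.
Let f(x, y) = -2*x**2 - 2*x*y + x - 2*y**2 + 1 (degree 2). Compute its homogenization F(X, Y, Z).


F(X, Y, Z) = -2*X**2 - 2*X*Y + X*Z - 2*Y**2 + Z**2

deg(f) = 2.
Substitute x = X/Z, y = Y/Z into f, then multiply by Z^2.
  monomial -2·x^2·y^0 ↦ -2·X^2·Y^0·Z^0.
  monomial -2·x^1·y^1 ↦ -2·X^1·Y^1·Z^0.
  monomial 1·x^1·y^0 ↦ 1·X^1·Y^0·Z^1.
  monomial -2·x^0·y^2 ↦ -2·X^0·Y^2·Z^0.
  monomial 1·x^0·y^0 ↦ 1·X^0·Y^0·Z^2.
Collecting: F(X, Y, Z) = -2*X**2 - 2*X*Y + X*Z - 2*Y**2 + Z**2.


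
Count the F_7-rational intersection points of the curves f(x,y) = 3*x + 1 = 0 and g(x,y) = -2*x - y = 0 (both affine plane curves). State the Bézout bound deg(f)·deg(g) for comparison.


Common zeros: {(2, 3)}; count = 1; Bézout bound = 1.

deg(f) = 1, deg(g) = 1, so Bézout bound = 1.
Scan x ∈ F_7. For each x, list the y ∈ F_7 with f(x, y) ≡ 0 and those with g(x, y) ≡ 0 (mod 7); the common zeros in that column are the intersection.
  x = 0: f ≡ 0 at y ∈ ∅; g ≡ 0 at y ∈ {0}; common: ∅.
  x = 1: f ≡ 0 at y ∈ ∅; g ≡ 0 at y ∈ {5}; common: ∅.
  x = 2: f ≡ 0 at y ∈ {0, 1, 2, 3, 4, 5, 6}; g ≡ 0 at y ∈ {3}; common: {3}.
  x = 3: f ≡ 0 at y ∈ ∅; g ≡ 0 at y ∈ {1}; common: ∅.
  x = 4: f ≡ 0 at y ∈ ∅; g ≡ 0 at y ∈ {6}; common: ∅.
  x = 5: f ≡ 0 at y ∈ ∅; g ≡ 0 at y ∈ {4}; common: ∅.
  x = 6: f ≡ 0 at y ∈ ∅; g ≡ 0 at y ∈ {2}; common: ∅.
Collecting: common zeros = {(2, 3)}, so the count is 1.
Comparison with the Bézout bound: 1 ≤ 1 = deg(f)·deg(g), as expected for curves with no common component (the bound is attained).


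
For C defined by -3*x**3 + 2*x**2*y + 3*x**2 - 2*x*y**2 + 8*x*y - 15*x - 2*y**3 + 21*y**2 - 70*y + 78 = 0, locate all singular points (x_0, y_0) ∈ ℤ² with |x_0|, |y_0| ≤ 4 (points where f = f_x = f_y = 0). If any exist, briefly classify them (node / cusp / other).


Singular points: {(1, 3)}; classification: cusp.

Compute partial derivatives:
  f_x = -9*x**2 + 4*x*y + 6*x - 2*y**2 + 8*y - 15.
  f_y = 2*x**2 - 4*x*y + 8*x - 6*y**2 + 42*y - 70.
Scan x_0 ∈ {−4, ..., 4}. For each x_0, f_y(x_0, y) is a polynomial in y; find its integer roots y ∈ {−4, ..., 4}, then test f_x and f at those candidates.
  x = -4: f_y(-4, y) = -6*y**2 + 58*y - 70; no integer root y with |y| ≤ 4.
  x = -3: f_y(-3, y) = -6*y**2 + 54*y - 76; no integer root y with |y| ≤ 4.
  x = -2: f_y(-2, y) = -6*y**2 + 50*y - 78; no integer root y with |y| ≤ 4.
  x = -1: f_y(-1, y) = -6*y**2 + 46*y - 76; no integer root y with |y| ≤ 4.
  x = 0: f_y(0, y) = -6*y**2 + 42*y - 70; no integer root y with |y| ≤ 4.
  x = 1: f_y(1, y) = -6*y**2 + 38*y - 60; vanishes at y ∈ {3}. (1, 3): f_x = 0, f = 0 — SINGULAR.
  x = 2: f_y(2, y) = -6*y**2 + 34*y - 46; no integer root y with |y| ≤ 4.
  x = 3: f_y(3, y) = -6*y**2 + 30*y - 28; no integer root y with |y| ≤ 4.
  x = 4: f_y(4, y) = -6*y**2 + 26*y - 6; no integer root y with |y| ≤ 4.
Only singular point on the grid: (1, 3).
Classify: substitute x = 1 + u, y = 3 + v and expand: f = -3*u**3 + 2*u**2*v - 2*u*v**2 - 2*v**3 + v**2.
No constant or linear terms (consistent with a singular point). Quadratic part: v**2. Cubic part: -3*u**3 + 2*u**2*v - 2*u*v**2 - 2*v**3.
The quadratic part v**2 is a perfect square, so there is a single (double) tangent line v = 0, i.e. y = 3. Restricting the cubic part to that line (v = 0) leaves -3*u**3 ≠ 0, so f is not divisible by v and the branch is v² ≈ 3*u**3 to lowest order — this is a cusp.
Classification: cusp.


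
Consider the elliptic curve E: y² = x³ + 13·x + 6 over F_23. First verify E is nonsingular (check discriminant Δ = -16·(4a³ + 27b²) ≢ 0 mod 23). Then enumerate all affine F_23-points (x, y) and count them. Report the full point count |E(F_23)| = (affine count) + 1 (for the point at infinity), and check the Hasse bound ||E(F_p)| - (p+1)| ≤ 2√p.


Affine points = {(0, 11), (0, 12), (3, 7), (3, 16), (5, 9), (5, 14), (6, 1), (6, 22), (7, 7), (7, 16), (8, 1), (8, 22), (9, 1), (9, 22), (10, 3), (10, 20), (11, 10), (11, 13), (12, 2), (12, 21), (13, 7), (13, 16), (16, 3), (16, 20), (18, 0), (20, 3), (20, 20), (21, 8), (21, 15)}; affine count = 29; |E(F_23)| = 30.

Discriminant check: Δ ∝ 4a³ + 27b² = 4·13³ + 27·6² = 4·2197 + 27·36 ≡ 8 (mod 23). Nonzero ⇒ E is nonsingular.
For each x ∈ F_23, compute rhs = x³ + 13·x + 6 mod 23, then count y ∈ F_23 with y² ≡ rhs.
  x = 0: rhs = 6, matching y values: 11, 12 (2 points).
  x = 1: rhs = 20, matching y values: none (0 points).
  x = 2: rhs = 17, matching y values: none (0 points).
  x = 3: rhs = 3, matching y values: 7, 16 (2 points).
  x = 4: rhs = 7, matching y values: none (0 points).
  x = 5: rhs = 12, matching y values: 9, 14 (2 points).
  x = 6: rhs = 1, matching y values: 1, 22 (2 points).
  x = 7: rhs = 3, matching y values: 7, 16 (2 points).
  x = 8: rhs = 1, matching y values: 1, 22 (2 points).
  x = 9: rhs = 1, matching y values: 1, 22 (2 points).
  x = 10: rhs = 9, matching y values: 3, 20 (2 points).
  x = 11: rhs = 8, matching y values: 10, 13 (2 points).
  x = 12: rhs = 4, matching y values: 2, 21 (2 points).
  x = 13: rhs = 3, matching y values: 7, 16 (2 points).
  x = 14: rhs = 11, matching y values: none (0 points).
  x = 15: rhs = 11, matching y values: none (0 points).
  x = 16: rhs = 9, matching y values: 3, 20 (2 points).
  x = 17: rhs = 11, matching y values: none (0 points).
  x = 18: rhs = 0, matching y values: 0 (1 points).
  x = 19: rhs = 5, matching y values: none (0 points).
  x = 20: rhs = 9, matching y values: 3, 20 (2 points).
  x = 21: rhs = 18, matching y values: 8, 15 (2 points).
  x = 22: rhs = 15, matching y values: none (0 points).
Total affine count: 29.
Full point count |E(F_23)| = 29 + 1 = 30.
Hasse bound: |30 − (23+1)| = |6| = 6 ≤ 2√23 ≈ 9.5917 ✓.


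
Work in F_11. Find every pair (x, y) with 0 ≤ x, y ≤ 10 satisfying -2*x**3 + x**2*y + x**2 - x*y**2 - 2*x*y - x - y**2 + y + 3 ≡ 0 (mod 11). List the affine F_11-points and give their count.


Affine F_11-points: {(2, 0), (2, 4), (3, 6), (5, 5), (7, 3), (7, 7), (8, 4), (8, 10), (9, 4), (9, 9), (10, 1)}; count = 11.

For each of the 121 pairs (x, y) ∈ F_11², evaluate f(x, y) mod 11. Record the zeros.
  x = 0: [0↦3, 1↦3, 2↦1, 3↦8, 4↦2, 5↦5, 6↦6, 7↦5, 8↦2, 9↦8, 10↦1]  zeros at y ∈ ∅
  x = 1: [0↦1, 1↦10, 2↦4, 3↦5, 4↦2, 5↦6, 6↦6, 7↦2, 8↦5, 9↦4, 10↦10]  zeros at y ∈ ∅
  x = 2: [0↦0, 1↦9, 2↦1, 3↦9, 4↦0, 5↦7, 6↦8, 7↦3, 8↦3, 9↦8, 10↦7]  zeros at y ∈ {0, 4}
  x = 3: [0↦10, 1↦10, 2↦2, 3↦8, 4↦6, 5↦7, 6↦0, 7↦7, 8↦6, 9↦8, 10↦2]  zeros at y ∈ {6}
  x = 4: [0↦8, 1↦1, 2↦6, 3↦1, 4↦8, 5↦5, 6↦3, 7↦2, 8↦2, 9↦3, 10↦5]  zeros at y ∈ ∅
  x = 5: [0↦4, 1↦3, 2↦1, 3↦9, 4↦5, 5↦0, 6↦5, 7↦9, 8↦1, 9↦3, 10↦4]  zeros at y ∈ {5}
  x = 6: [0↦8, 1↦4, 2↦8, 3↦9, 4↦7, 5↦2, 6↦5, 7↦5, 8↦2, 9↦7, 10↦9]  zeros at y ∈ ∅
  x = 7: [0↦8, 1↦3, 2↦4, 3↦0, 4↦2, 5↦10, 6↦2, 7↦0, 8↦4, 9↦3, 10↦8]  zeros at y ∈ {3, 7}
  x = 8: [0↦3, 1↦10, 2↦10, 3↦3, 4↦0, 5↦1, 6↦6, 7↦4, 8↦6, 9↦1, 10↦0]  zeros at y ∈ {4, 10}
  x = 9: [0↦3, 1↦2, 2↦3, 3↦6, 4↦0, 5↦7, 6↦5, 7↦5, 8↦7, 9↦0, 10↦6]  zeros at y ∈ {4, 9}
  x = 10: [0↦7, 1↦0, 2↦4, 3↦8, 4↦1, 5↦5, 6↦9, 7↦2, 8↦6, 9↦10, 10↦3]  zeros at y ∈ {1}
Collecting zeros: affine points = {(2, 0), (2, 4), (3, 6), (5, 5), (7, 3), (7, 7), (8, 4), (8, 10), (9, 4), (9, 9), (10, 1)}.
Total count |C(F_11)_aff| = 11.


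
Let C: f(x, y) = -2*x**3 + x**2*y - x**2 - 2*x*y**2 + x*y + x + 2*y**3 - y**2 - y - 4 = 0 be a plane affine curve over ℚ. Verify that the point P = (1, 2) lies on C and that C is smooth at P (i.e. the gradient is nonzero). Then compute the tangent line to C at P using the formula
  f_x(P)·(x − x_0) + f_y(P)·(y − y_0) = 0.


Tangent line at P: -9*x + 13*y - 17 = 0.

Step 1: f(1, 2) = 0, so P lies on C.
Step 2: partial derivatives
  f_x(x, y) = -6*x**2 + 2*x*y - 2*x - 2*y**2 + y + 1, f_y(x, y) = x**2 - 4*x*y + x + 6*y**2 - 2*y - 1.
  f_x(P) = -9, f_y(P) = 13 (gradient nonzero, so P is smooth).
Step 3: tangent line at P: -9·(x − 1) + 13·(y − 2) = 0.
Expanding: -9*x + 13*y - 17 = 0.


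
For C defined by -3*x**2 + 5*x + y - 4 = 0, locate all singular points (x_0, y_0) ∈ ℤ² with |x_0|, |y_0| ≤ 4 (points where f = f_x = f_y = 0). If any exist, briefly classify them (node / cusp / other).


No singular points in the scanned grid; C is smooth there.

Compute partial derivatives:
  f_x = 5 - 6*x.
  f_y = 1.
f_y = 1 is a nonzero constant, so f_y never vanishes: no point (x, y) can satisfy f = f_x = f_y = 0. In particular no (x, y) ∈ {−4, ..., 4}² is singular; the curve is smooth.


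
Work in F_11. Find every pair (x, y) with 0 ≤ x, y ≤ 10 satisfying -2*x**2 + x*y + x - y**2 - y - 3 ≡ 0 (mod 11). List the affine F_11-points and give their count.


Affine F_11-points: {(0, 5), (2, 2), (2, 10), (3, 5), (3, 8), (5, 2), (7, 8), (7, 9), (9, 9), (9, 10)}; count = 10.

For each of the 121 pairs (x, y) ∈ F_11², evaluate f(x, y) mod 11. Record the zeros.
  x = 0: [0↦8, 1↦6, 2↦2, 3↦7, 4↦10, 5↦0, 6↦10, 7↦7, 8↦2, 9↦6, 10↦8]  zeros at y ∈ {5}
  x = 1: [0↦7, 1↦6, 2↦3, 3↦9, 4↦2, 5↦4, 6↦4, 7↦2, 8↦9, 9↦3, 10↦6]  zeros at y ∈ ∅
  x = 2: [0↦2, 1↦2, 2↦0, 3↦7, 4↦1, 5↦4, 6↦5, 7↦4, 8↦1, 9↦7, 10↦0]  zeros at y ∈ {2, 10}
  x = 3: [0↦4, 1↦5, 2↦4, 3↦1, 4↦7, 5↦0, 6↦2, 7↦2, 8↦0, 9↦7, 10↦1]  zeros at y ∈ {5, 8}
  x = 4: [0↦2, 1↦4, 2↦4, 3↦2, 4↦9, 5↦3, 6↦6, 7↦7, 8↦6, 9↦3, 10↦9]  zeros at y ∈ ∅
  x = 5: [0↦7, 1↦10, 2↦0, 3↦10, 4↦7, 5↦2, 6↦6, 7↦8, 8↦8, 9↦6, 10↦2]  zeros at y ∈ {2}
  x = 6: [0↦8, 1↦1, 2↦3, 3↦3, 4↦1, 5↦8, 6↦2, 7↦5, 8↦6, 9↦5, 10↦2]  zeros at y ∈ ∅
  x = 7: [0↦5, 1↦10, 2↦2, 3↦3, 4↦2, 5↦10, 6↦5, 7↦9, 8↦0, 9↦0, 10↦9]  zeros at y ∈ {8, 9}
  x = 8: [0↦9, 1↦4, 2↦8, 3↦10, 4↦10, 5↦8, 6↦4, 7↦9, 8↦1, 9↦2, 10↦1]  zeros at y ∈ ∅
  x = 9: [0↦9, 1↦5, 2↦10, 3↦2, 4↦3, 5↦2, 6↦10, 7↦5, 8↦9, 9↦0, 10↦0]  zeros at y ∈ {9, 10}
  x = 10: [0↦5, 1↦2, 2↦8, 3↦1, 4↦3, 5↦3, 6↦1, 7↦8, 8↦2, 9↦5, 10↦6]  zeros at y ∈ ∅
Collecting zeros: affine points = {(0, 5), (2, 2), (2, 10), (3, 5), (3, 8), (5, 2), (7, 8), (7, 9), (9, 9), (9, 10)}.
Total count |C(F_11)_aff| = 10.


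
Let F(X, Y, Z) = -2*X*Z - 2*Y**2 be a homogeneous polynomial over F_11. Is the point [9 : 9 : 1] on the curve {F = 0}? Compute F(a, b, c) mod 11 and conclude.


F(9,9,1) ≡ 7 (mod 11); P is NOT on the curve.

Evaluate F(9, 9, 1) term-by-term (mod 11).
  -2*X*Z ↦ -2·9·1·1 = -18
  -2*Y**2 ↦ -2·1·81·1 = -162
Sum: F(9, 9, 1) = (-18) + (-162) = -180.
Reducing mod 11: -180 ≡ 7 (mod 11).
Since F(a, b, c) ≡ 7 ≠ 0 (mod 11), P does NOT lie on the curve.


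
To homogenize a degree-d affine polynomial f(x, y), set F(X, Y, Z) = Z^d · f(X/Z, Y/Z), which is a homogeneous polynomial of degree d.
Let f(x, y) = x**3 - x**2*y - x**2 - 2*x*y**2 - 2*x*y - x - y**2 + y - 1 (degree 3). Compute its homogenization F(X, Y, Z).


F(X, Y, Z) = X**3 - X**2*Y - X**2*Z - 2*X*Y**2 - 2*X*Y*Z - X*Z**2 - Y**2*Z + Y*Z**2 - Z**3

deg(f) = 3.
Substitute x = X/Z, y = Y/Z into f, then multiply by Z^3.
  monomial 1·x^3·y^0 ↦ 1·X^3·Y^0·Z^0.
  monomial -1·x^2·y^1 ↦ -1·X^2·Y^1·Z^0.
  monomial -1·x^2·y^0 ↦ -1·X^2·Y^0·Z^1.
  monomial -2·x^1·y^2 ↦ -2·X^1·Y^2·Z^0.
  monomial -2·x^1·y^1 ↦ -2·X^1·Y^1·Z^1.
  monomial -1·x^1·y^0 ↦ -1·X^1·Y^0·Z^2.
  monomial -1·x^0·y^2 ↦ -1·X^0·Y^2·Z^1.
  monomial 1·x^0·y^1 ↦ 1·X^0·Y^1·Z^2.
  monomial -1·x^0·y^0 ↦ -1·X^0·Y^0·Z^3.
Collecting: F(X, Y, Z) = X**3 - X**2*Y - X**2*Z - 2*X*Y**2 - 2*X*Y*Z - X*Z**2 - Y**2*Z + Y*Z**2 - Z**3.


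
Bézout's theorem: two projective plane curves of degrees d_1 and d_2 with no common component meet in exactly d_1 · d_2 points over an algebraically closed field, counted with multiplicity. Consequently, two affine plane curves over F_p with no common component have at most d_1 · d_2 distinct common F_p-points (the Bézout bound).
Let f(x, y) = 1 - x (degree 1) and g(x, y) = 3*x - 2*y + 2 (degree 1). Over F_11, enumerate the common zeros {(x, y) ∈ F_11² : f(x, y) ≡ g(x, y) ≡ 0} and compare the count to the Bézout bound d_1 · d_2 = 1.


Common zeros: {(1, 8)}; count = 1; Bézout bound = 1.

deg(f) = 1, deg(g) = 1, so Bézout bound = 1.
Scan x ∈ F_11. For each x, list the y ∈ F_11 with f(x, y) ≡ 0 and those with g(x, y) ≡ 0 (mod 11); the common zeros in that column are the intersection.
  x = 0: f ≡ 0 at y ∈ ∅; g ≡ 0 at y ∈ {1}; common: ∅.
  x = 1: f ≡ 0 at y ∈ {0, 1, 2, 3, 4, 5, 6, 7, 8, 9, 10}; g ≡ 0 at y ∈ {8}; common: {8}.
  x = 2: f ≡ 0 at y ∈ ∅; g ≡ 0 at y ∈ {4}; common: ∅.
  x = 3: f ≡ 0 at y ∈ ∅; g ≡ 0 at y ∈ {0}; common: ∅.
  x = 4: f ≡ 0 at y ∈ ∅; g ≡ 0 at y ∈ {7}; common: ∅.
  x = 5: f ≡ 0 at y ∈ ∅; g ≡ 0 at y ∈ {3}; common: ∅.
  x = 6: f ≡ 0 at y ∈ ∅; g ≡ 0 at y ∈ {10}; common: ∅.
  x = 7: f ≡ 0 at y ∈ ∅; g ≡ 0 at y ∈ {6}; common: ∅.
  x = 8: f ≡ 0 at y ∈ ∅; g ≡ 0 at y ∈ {2}; common: ∅.
  x = 9: f ≡ 0 at y ∈ ∅; g ≡ 0 at y ∈ {9}; common: ∅.
  x = 10: f ≡ 0 at y ∈ ∅; g ≡ 0 at y ∈ {5}; common: ∅.
Collecting: common zeros = {(1, 8)}, so the count is 1.
Comparison with the Bézout bound: 1 ≤ 1 = deg(f)·deg(g), as expected for curves with no common component (the bound is attained).


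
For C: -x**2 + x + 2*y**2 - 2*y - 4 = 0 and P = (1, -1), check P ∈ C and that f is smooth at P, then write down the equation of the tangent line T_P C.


Tangent line at P: -x - 6*y - 5 = 0.

Step 1: f(1, -1) = 0, so P lies on C.
Step 2: partial derivatives
  f_x(x, y) = 1 - 2*x, f_y(x, y) = 4*y - 2.
  f_x(P) = -1, f_y(P) = -6 (gradient nonzero, so P is smooth).
Step 3: tangent line at P: -1·(x − 1) + -6·(y − -1) = 0.
Expanding: -x - 6*y - 5 = 0.


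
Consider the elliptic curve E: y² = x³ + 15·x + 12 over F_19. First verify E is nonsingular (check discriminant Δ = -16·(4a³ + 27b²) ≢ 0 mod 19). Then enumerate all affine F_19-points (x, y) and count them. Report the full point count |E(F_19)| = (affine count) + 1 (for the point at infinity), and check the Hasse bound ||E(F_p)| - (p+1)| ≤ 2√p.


Affine points = {(1, 3), (1, 16), (7, 2), (7, 17), (8, 6), (8, 13), (11, 8), (11, 11), (12, 1), (12, 18), (16, 4), (16, 15)}; affine count = 12; |E(F_19)| = 13.

Discriminant check: Δ ∝ 4a³ + 27b² = 4·15³ + 27·12² = 4·3375 + 27·144 ≡ 3 (mod 19). Nonzero ⇒ E is nonsingular.
For each x ∈ F_19, compute rhs = x³ + 15·x + 12 mod 19, then count y ∈ F_19 with y² ≡ rhs.
  x = 0: rhs = 12, matching y values: none (0 points).
  x = 1: rhs = 9, matching y values: 3, 16 (2 points).
  x = 2: rhs = 12, matching y values: none (0 points).
  x = 3: rhs = 8, matching y values: none (0 points).
  x = 4: rhs = 3, matching y values: none (0 points).
  x = 5: rhs = 3, matching y values: none (0 points).
  x = 6: rhs = 14, matching y values: none (0 points).
  x = 7: rhs = 4, matching y values: 2, 17 (2 points).
  x = 8: rhs = 17, matching y values: 6, 13 (2 points).
  x = 9: rhs = 2, matching y values: none (0 points).
  x = 10: rhs = 3, matching y values: none (0 points).
  x = 11: rhs = 7, matching y values: 8, 11 (2 points).
  x = 12: rhs = 1, matching y values: 1, 18 (2 points).
  x = 13: rhs = 10, matching y values: none (0 points).
  x = 14: rhs = 2, matching y values: none (0 points).
  x = 15: rhs = 2, matching y values: none (0 points).
  x = 16: rhs = 16, matching y values: 4, 15 (2 points).
  x = 17: rhs = 12, matching y values: none (0 points).
  x = 18: rhs = 15, matching y values: none (0 points).
Total affine count: 12.
Full point count |E(F_19)| = 12 + 1 = 13.
Hasse bound: |13 − (19+1)| = |-7| = 7 ≤ 2√19 ≈ 8.7178 ✓.


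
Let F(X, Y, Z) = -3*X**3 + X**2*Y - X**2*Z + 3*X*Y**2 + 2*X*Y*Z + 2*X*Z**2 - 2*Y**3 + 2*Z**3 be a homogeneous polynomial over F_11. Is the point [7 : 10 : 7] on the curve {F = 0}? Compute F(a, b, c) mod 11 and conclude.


F(7,10,7) ≡ 8 (mod 11); P is NOT on the curve.

Evaluate F(7, 10, 7) term-by-term (mod 11).
  -3*X**3 ↦ -3·343·1·1 = -1029
  X**2*Y ↦ 1·49·10·1 = 490
  -X**2*Z ↦ -1·49·1·7 = -343
  3*X*Y**2 ↦ 3·7·100·1 = 2100
  2*X*Y*Z ↦ 2·7·10·7 = 980
  2*X*Z**2 ↦ 2·7·1·49 = 686
  -2*Y**3 ↦ -2·1·1000·1 = -2000
  2*Z**3 ↦ 2·1·1·343 = 686
Sum: F(7, 10, 7) = (-1029) + (490) + (-343) + (2100) + (980) + (686) + (-2000) + (686) = 1570.
Reducing mod 11: 1570 ≡ 8 (mod 11).
Since F(a, b, c) ≡ 8 ≠ 0 (mod 11), P does NOT lie on the curve.


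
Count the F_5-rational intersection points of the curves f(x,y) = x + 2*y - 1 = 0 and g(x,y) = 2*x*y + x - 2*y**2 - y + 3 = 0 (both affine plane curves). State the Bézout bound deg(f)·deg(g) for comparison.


Common zeros: ∅; count = 0; Bézout bound = 2.

deg(f) = 1, deg(g) = 2, so Bézout bound = 2.
Scan x ∈ F_5. For each x, list the y ∈ F_5 with f(x, y) ≡ 0 and those with g(x, y) ≡ 0 (mod 5); the common zeros in that column are the intersection.
  x = 0: f ≡ 0 at y ∈ {3}; g ≡ 0 at y ∈ {1}; common: ∅.
  x = 1: f ≡ 0 at y ∈ {0}; g ≡ 0 at y ∈ ∅; common: ∅.
  x = 2: f ≡ 0 at y ∈ {2}; g ≡ 0 at y ∈ {0, 4}; common: ∅.
  x = 3: f ≡ 0 at y ∈ {4}; g ≡ 0 at y ∈ ∅; common: ∅.
  x = 4: f ≡ 0 at y ∈ {1}; g ≡ 0 at y ∈ {3}; common: ∅.
Collecting: common zeros = ∅, so the count is 0.
Comparison with the Bézout bound: 0 ≤ 2 = deg(f)·deg(g), as expected for curves with no common component (the affine F_5-count falls short of the bound because intersections may lie at infinity, over extension fields, or carry multiplicity).


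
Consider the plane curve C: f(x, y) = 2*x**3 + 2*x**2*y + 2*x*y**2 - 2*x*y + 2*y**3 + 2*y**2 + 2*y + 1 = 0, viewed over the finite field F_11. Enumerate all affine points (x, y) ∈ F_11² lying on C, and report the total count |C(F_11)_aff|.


Affine F_11-points: {(0, 6), (0, 9), (1, 1), (1, 3), (1, 5), (2, 3), (3, 0), (4, 5), (5, 3), (6, 8), (7, 6), (9, 6), (9, 7), (9, 10)}; count = 14.

For each of the 121 pairs (x, y) ∈ F_11², evaluate f(x, y) mod 11. Record the zeros.
  x = 0: [0↦1, 1↦7, 2↦7, 3↦2, 4↦4, 5↦3, 6↦0, 7↦7, 8↦3, 9↦0, 10↦10]  zeros at y ∈ {6, 9}
  x = 1: [0↦3, 1↦0, 2↦6, 3↦0, 4↦5, 5↦0, 6↦8, 7↦8, 8↦1, 9↦10, 10↦3]  zeros at y ∈ {1, 3, 5}
  x = 2: [0↦6, 1↦9, 2↦3, 3↦0, 4↦1, 5↦7, 6↦8, 7↦5, 8↦10, 9↦2, 10↦4]  zeros at y ∈ {3}
  x = 3: [0↦0, 1↦2, 2↦10, 3↦3, 4↦4, 5↦3, 6↦1, 7↦10, 8↦9, 9↦10, 10↦3]  zeros at y ∈ {0}
  x = 4: [0↦8, 1↦2, 2↦6, 3↦10, 4↦4, 5↦0, 6↦10, 7↦2, 8↦10, 9↦2, 10↦1]  zeros at y ∈ {5}
  x = 5: [0↦9, 1↦10, 2↦3, 3↦0, 4↦2, 5↦10, 6↦3, 7↦4, 8↦3, 9↦1, 10↦10]  zeros at y ∈ {3}
  x = 6: [0↦4, 1↦5, 2↦2, 3↦7, 4↦10, 5↦1, 6↦3, 7↦6, 8↦0, 9↦8, 10↦9]  zeros at y ∈ {8}
  x = 7: [0↦5, 1↦10, 2↦4, 3↦10, 4↦7, 5↦7, 6↦0, 7↦9, 8↦2, 9↦2, 10↦10]  zeros at y ∈ {6}
  x = 8: [0↦2, 1↦4, 2↦10, 3↦10, 4↦5, 5↦7, 6↦6, 7↦3, 8↦10, 9↦6, 10↦3]  zeros at y ∈ ∅
  x = 9: [0↦7, 1↦10, 2↦10, 3↦8, 4↦5, 5↦2, 6↦0, 7↦0, 8↦3, 9↦10, 10↦0]  zeros at y ∈ {6, 7, 10}
  x = 10: [0↦10, 1↦7, 2↦5, 3↦5, 4↦8, 5↦4, 6↦5, 7↦1, 8↦4, 9↦4, 10↦2]  zeros at y ∈ ∅
Collecting zeros: affine points = {(0, 6), (0, 9), (1, 1), (1, 3), (1, 5), (2, 3), (3, 0), (4, 5), (5, 3), (6, 8), (7, 6), (9, 6), (9, 7), (9, 10)}.
Total count |C(F_11)_aff| = 14.


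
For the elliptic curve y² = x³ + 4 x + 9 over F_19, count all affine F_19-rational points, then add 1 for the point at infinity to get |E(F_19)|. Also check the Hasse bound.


Affine points = {(0, 3), (0, 16), (2, 5), (2, 14), (7, 0), (10, 2), (10, 17), (11, 4), (11, 15), (13, 4), (13, 15), (14, 4), (14, 15), (15, 9), (15, 10), (18, 2), (18, 17)}; affine count = 17; |E(F_19)| = 18.

Discriminant check: Δ ∝ 4a³ + 27b² = 4·4³ + 27·9² = 4·64 + 27·81 ≡ 11 (mod 19). Nonzero ⇒ E is nonsingular.
For each x ∈ F_19, compute rhs = x³ + 4·x + 9 mod 19, then count y ∈ F_19 with y² ≡ rhs.
  x = 0: rhs = 9, matching y values: 3, 16 (2 points).
  x = 1: rhs = 14, matching y values: none (0 points).
  x = 2: rhs = 6, matching y values: 5, 14 (2 points).
  x = 3: rhs = 10, matching y values: none (0 points).
  x = 4: rhs = 13, matching y values: none (0 points).
  x = 5: rhs = 2, matching y values: none (0 points).
  x = 6: rhs = 2, matching y values: none (0 points).
  x = 7: rhs = 0, matching y values: 0 (1 points).
  x = 8: rhs = 2, matching y values: none (0 points).
  x = 9: rhs = 14, matching y values: none (0 points).
  x = 10: rhs = 4, matching y values: 2, 17 (2 points).
  x = 11: rhs = 16, matching y values: 4, 15 (2 points).
  x = 12: rhs = 18, matching y values: none (0 points).
  x = 13: rhs = 16, matching y values: 4, 15 (2 points).
  x = 14: rhs = 16, matching y values: 4, 15 (2 points).
  x = 15: rhs = 5, matching y values: 9, 10 (2 points).
  x = 16: rhs = 8, matching y values: none (0 points).
  x = 17: rhs = 12, matching y values: none (0 points).
  x = 18: rhs = 4, matching y values: 2, 17 (2 points).
Total affine count: 17.
Full point count |E(F_19)| = 17 + 1 = 18.
Hasse bound: |18 − (19+1)| = |-2| = 2 ≤ 2√19 ≈ 8.7178 ✓.


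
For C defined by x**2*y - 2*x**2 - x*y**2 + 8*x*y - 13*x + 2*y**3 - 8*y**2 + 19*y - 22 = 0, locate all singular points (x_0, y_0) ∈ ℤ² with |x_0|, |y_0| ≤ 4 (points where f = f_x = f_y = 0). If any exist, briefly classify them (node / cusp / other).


Singular points: {(-3, 1)}; classification: node.

Compute partial derivatives:
  f_x = 2*x*y - 4*x - y**2 + 8*y - 13.
  f_y = x**2 - 2*x*y + 8*x + 6*y**2 - 16*y + 19.
Scan x_0 ∈ {−4, ..., 4}. For each x_0, f_y(x_0, y) is a polynomial in y; find its integer roots y ∈ {−4, ..., 4}, then test f_x and f at those candidates.
  x = -4: f_y(-4, y) = 6*y**2 - 8*y + 3; no integer root y with |y| ≤ 4.
  x = -3: f_y(-3, y) = 6*y**2 - 10*y + 4; vanishes at y ∈ {1}. (-3, 1): f_x = 0, f = 0 — SINGULAR.
  x = -2: f_y(-2, y) = 6*y**2 - 12*y + 7; no integer root y with |y| ≤ 4.
  x = -1: f_y(-1, y) = 6*y**2 - 14*y + 12; no integer root y with |y| ≤ 4.
  x = 0: f_y(0, y) = 6*y**2 - 16*y + 19; no integer root y with |y| ≤ 4.
  x = 1: f_y(1, y) = 6*y**2 - 18*y + 28; no integer root y with |y| ≤ 4.
  x = 2: f_y(2, y) = 6*y**2 - 20*y + 39; no integer root y with |y| ≤ 4.
  x = 3: f_y(3, y) = 6*y**2 - 22*y + 52; no integer root y with |y| ≤ 4.
  x = 4: f_y(4, y) = 6*y**2 - 24*y + 67; no integer root y with |y| ≤ 4.
Only singular point on the grid: (-3, 1).
Classify: substitute x = -3 + u, y = 1 + v and expand: f = u**2*v - u**2 - u*v**2 + 2*v**3 + v**2.
No constant or linear terms (consistent with a singular point). Quadratic part: -u**2 + v**2. Cubic part: u**2*v - u*v**2 + 2*v**3.
The quadratic part v**2 - u**2 = (v − u)(v + u) splits into two distinct linear factors, so there are two distinct tangent lines y − 1 = ±(x − -3) — this is a node (ordinary double point).
Classification: node.


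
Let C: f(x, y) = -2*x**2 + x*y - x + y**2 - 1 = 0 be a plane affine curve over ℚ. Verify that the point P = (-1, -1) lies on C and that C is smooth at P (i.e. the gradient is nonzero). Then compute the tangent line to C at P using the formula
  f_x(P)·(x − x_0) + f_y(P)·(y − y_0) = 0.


Tangent line at P: 2*x - 3*y - 1 = 0.

Step 1: f(-1, -1) = 0, so P lies on C.
Step 2: partial derivatives
  f_x(x, y) = -4*x + y - 1, f_y(x, y) = x + 2*y.
  f_x(P) = 2, f_y(P) = -3 (gradient nonzero, so P is smooth).
Step 3: tangent line at P: 2·(x − -1) + -3·(y − -1) = 0.
Expanding: 2*x - 3*y - 1 = 0.
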